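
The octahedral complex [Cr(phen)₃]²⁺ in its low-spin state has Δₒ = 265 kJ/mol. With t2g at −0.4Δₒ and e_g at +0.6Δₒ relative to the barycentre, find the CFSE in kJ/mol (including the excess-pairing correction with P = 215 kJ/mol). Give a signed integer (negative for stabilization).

phen is neutral, so the +2 overall charge sits on Cr: oxidation state +2.
Cr²⁺: group 6, so d-count = 6 − 2 = 4.
The d⁴ electrons fill as t2g^4 e_g^0.
Orbital CFSE = 4(-0.4) + 0(0.6) = -1.6Δₒ = -1.6 × 265 = -424 kJ/mol.
Relative to high-spin t2g^3 e_g^1 (0 paired), the low-spin configuration has 1 additional pair, contributing +1 × 215 = +215 kJ/mol.
Net CFSE = -424 + 215 = -209 kJ/mol.

-209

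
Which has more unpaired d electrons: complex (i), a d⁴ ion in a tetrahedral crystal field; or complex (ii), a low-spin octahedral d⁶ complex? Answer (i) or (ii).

(i): Tetrahedral splitting is small, so the complex is high-spin; e² t₂² → 4 unpaired.
(ii): t₂g⁶ eg⁰ → 0 unpaired.
So (i) has more unpaired electrons.

(i)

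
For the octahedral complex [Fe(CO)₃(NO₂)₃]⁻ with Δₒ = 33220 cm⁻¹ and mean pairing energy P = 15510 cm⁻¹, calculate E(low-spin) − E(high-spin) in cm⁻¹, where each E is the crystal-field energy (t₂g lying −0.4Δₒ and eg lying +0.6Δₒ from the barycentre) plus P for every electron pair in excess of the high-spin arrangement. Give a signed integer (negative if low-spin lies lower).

-35420

Ligand charges: 3×(+0) from CO and 3×(-1) from NO₂⁻ sum to -3; with overall charge -1, Fe is +2.
Fe is in group 8, so Fe²⁺ is d⁶ (8 − 2 = 6).
In the high-spin limit (t₂g⁴ eg²) the orbital term is -0.4Δₒ = -13288 cm⁻¹, with no excess pairing.
Low-spin: t₂g⁶ eg⁰, orbital CFSE = -2.4Δₒ = -79728 cm⁻¹; plus 2 excess pairs × P = +31020 cm⁻¹; total -48708 cm⁻¹.
Thus E(LS) − E(HS) = -35420 cm⁻¹.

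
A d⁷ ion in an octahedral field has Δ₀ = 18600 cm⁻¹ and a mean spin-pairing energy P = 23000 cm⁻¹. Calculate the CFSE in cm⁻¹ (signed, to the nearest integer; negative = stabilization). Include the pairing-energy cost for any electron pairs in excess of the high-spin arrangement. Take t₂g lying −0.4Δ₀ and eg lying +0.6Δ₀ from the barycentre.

Δ₀ < P, so pairing is avoided: the ground state is high-spin.
Configuration: t₂g⁵ eg².
Orbital CFSE = -0.8Δ₀ = -0.8 × 18600 = -14880 cm⁻¹.
High-spin has no excess pairs, so no pairing correction applies.

-14880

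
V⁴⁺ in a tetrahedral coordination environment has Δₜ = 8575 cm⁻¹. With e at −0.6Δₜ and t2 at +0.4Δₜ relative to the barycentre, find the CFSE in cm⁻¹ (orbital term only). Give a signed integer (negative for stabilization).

V is in group 5, so V⁴⁺ is d¹ (5 − 4 = 1).
Tetrahedral splitting is small, so the complex is high-spin.
Electron filling gives e^1 t2^0.
Orbital CFSE = 1(-0.6) + 0(0.4) = -0.6Δₜ = -0.6 × 8575 = -5145 cm⁻¹.

-5145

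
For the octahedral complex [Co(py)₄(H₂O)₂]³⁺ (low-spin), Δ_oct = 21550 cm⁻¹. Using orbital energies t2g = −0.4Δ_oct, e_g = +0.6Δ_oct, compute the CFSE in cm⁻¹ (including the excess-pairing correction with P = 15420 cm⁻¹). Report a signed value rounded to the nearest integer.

Ligand charges: 4×(+0) from py and 2×(+0) from H₂O sum to +0; with overall charge +3, Co is +3.
Group 9 minus oxidation state +3 gives a d⁶ configuration for Co³⁺.
The d⁶ electrons fill as t2g^6 e_g^0.
CFSE(orbital) = 6×(-0.4Δ_oct) + 0×(0.6Δ_oct) = -2.4Δ_oct; with Δ_oct = 21550 cm⁻¹ that is -51720 cm⁻¹.
Pairing penalty: 3 pairs vs 1 in the high-spin reference → 2 extra × P = 30840 cm⁻¹.
Net CFSE = -51720 + 30840 = -20880 cm⁻¹.

-20880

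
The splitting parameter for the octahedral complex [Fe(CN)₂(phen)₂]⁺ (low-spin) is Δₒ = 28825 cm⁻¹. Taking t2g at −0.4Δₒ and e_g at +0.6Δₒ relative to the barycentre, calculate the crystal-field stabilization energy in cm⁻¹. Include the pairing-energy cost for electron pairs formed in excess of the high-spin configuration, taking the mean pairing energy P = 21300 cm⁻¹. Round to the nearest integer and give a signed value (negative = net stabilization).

Ligand charges: 2×(-1) from CN⁻ and 2×(+0) from phen sum to -2; with overall charge +1, Fe is +3.
Fe³⁺: group 8, so d-count = 8 − 3 = 5.
Electron filling gives t2g^5 e_g^0.
The orbital stabilization is -2.0Δₒ = -2.0 × 28825 = -57650 cm⁻¹.
Pairing penalty: 2 pairs vs 0 in the high-spin reference → 2 extra × P = 42600 cm⁻¹.
Combining: -57650 + 42600 = -15050 cm⁻¹.

-15050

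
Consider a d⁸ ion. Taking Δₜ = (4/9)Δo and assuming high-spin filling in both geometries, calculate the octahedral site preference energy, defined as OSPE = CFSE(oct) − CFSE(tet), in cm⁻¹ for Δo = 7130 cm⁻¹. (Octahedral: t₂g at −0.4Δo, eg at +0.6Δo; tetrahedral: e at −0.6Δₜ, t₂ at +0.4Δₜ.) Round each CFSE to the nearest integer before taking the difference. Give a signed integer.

Octahedral (high-spin): t₂g⁶ eg², CFSE = 6(−0.4) + 2(+0.6) = -1.2Δo = -1.2 × 7130 = -8556 cm⁻¹.
In a tetrahedral site the filling is e⁴ t₂⁴: CFSE(tet) = -0.8Δₜ = -0.8 × (4/9)(7130) = -2535 cm⁻¹.
OSPE = -8556 − (-2535) = -6021 cm⁻¹.

-6021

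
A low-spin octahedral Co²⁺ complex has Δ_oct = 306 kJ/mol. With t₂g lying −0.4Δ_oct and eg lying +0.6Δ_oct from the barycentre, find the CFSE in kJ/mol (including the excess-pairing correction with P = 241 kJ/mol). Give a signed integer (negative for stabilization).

Co²⁺: group 9, so d-count = 9 − 2 = 7.
The d⁷ electrons fill as t₂g⁶ eg¹.
CFSE(orbital) = 6×(-0.4Δ_oct) + 1×(0.6Δ_oct) = -1.8Δ_oct; with Δ_oct = 306 kJ/mol that is -551 kJ/mol.
Relative to high-spin t₂g⁵ eg² (2 paired), the low-spin configuration has 1 additional pair, contributing +1 × 241 = +241 kJ/mol.
Combining: -551 + 241 = -310 kJ/mol.

-310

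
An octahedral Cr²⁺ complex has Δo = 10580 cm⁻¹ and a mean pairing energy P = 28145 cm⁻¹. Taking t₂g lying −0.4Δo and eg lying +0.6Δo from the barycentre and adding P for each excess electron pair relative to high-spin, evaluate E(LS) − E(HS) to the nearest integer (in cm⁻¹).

17565

Cr is in group 6, so Cr²⁺ is d⁴ (6 − 2 = 4).
In the high-spin limit (t₂g³ eg¹) the orbital term is -0.6Δo = -6348 cm⁻¹, with no excess pairing.
For low-spin the configuration is t₂g⁴ eg⁰: orbital energy -1.6 × 10580 = -16928 cm⁻¹, and 1 additional pair relative to high-spin adds 28145 cm⁻¹, giving 11217 cm⁻¹.
E(LS) − E(HS) = 11217 − (-6348) = 17565 cm⁻¹.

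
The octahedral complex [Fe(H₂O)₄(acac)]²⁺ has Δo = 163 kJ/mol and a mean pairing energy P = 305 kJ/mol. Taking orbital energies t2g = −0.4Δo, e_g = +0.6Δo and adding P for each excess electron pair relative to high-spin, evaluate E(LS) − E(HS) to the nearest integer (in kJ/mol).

284

Ligand charges: 4×(+0) from H₂O and 1×(-1) from acac⁻ sum to -1; with overall charge +2, Fe is +3.
Fe is in group 8, so Fe³⁺ is d⁵ (8 − 3 = 5).
In the high-spin limit (t2g^3 e_g^2) the orbital term is 0.0Δo = 0 kJ/mol, with no excess pairing.
Low-spin t2g^5 e_g^0 gives -2.0Δo = -326 kJ/mol, but forming 2 extra pairs costs 2P = 610 kJ/mol, so E(LS) = -326 + 610 = 284 kJ/mol.
E(LS) − E(HS) = 284 − (0) = 284 kJ/mol.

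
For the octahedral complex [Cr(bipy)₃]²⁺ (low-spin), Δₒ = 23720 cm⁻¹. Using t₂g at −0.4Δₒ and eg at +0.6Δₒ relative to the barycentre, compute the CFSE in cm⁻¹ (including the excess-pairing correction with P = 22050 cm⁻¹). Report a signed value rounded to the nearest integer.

bipy is neutral, so the +2 overall charge sits on Cr: oxidation state +2.
Group 6 minus oxidation state +2 gives a d⁴ configuration for Cr²⁺.
The d⁴ electrons fill as t₂g⁴ eg⁰.
CFSE(orbital) = 4×(-0.4Δₒ) + 0×(0.6Δₒ) = -1.6Δₒ; with Δₒ = 23720 cm⁻¹ that is -37952 cm⁻¹.
Pairing penalty: 1 pair vs 0 in the high-spin reference → 1 extra × P = 22050 cm⁻¹.
Net CFSE = -37952 + 22050 = -15902 cm⁻¹.

-15902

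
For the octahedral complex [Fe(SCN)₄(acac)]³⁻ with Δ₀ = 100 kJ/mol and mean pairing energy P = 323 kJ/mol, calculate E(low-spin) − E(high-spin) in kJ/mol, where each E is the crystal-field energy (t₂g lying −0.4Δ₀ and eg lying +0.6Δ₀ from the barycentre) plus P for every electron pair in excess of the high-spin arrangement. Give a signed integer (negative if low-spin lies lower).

446

Ligand charges: 4×(-1) from SCN⁻ and 1×(-1) from acac⁻ sum to -5; with overall charge -3, Fe is +2.
Group 8 minus oxidation state +2 gives a d⁶ configuration for Fe²⁺.
High-spin: t₂g⁴ eg², CFSE = -0.4Δ₀ = -40 kJ/mol.
For low-spin the configuration is t₂g⁶ eg⁰: orbital energy -2.4 × 100 = -240 kJ/mol, and 2 additional pairs relative to high-spin add 646 kJ/mol, giving 406 kJ/mol.
The difference is 406 − (-40) = 446 kJ/mol, so high-spin lies lower.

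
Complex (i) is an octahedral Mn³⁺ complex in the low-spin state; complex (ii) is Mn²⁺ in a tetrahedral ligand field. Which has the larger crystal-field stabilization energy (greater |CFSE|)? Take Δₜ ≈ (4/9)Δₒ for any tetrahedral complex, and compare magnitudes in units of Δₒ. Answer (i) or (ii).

(i)

(i): Mn³⁺: group 7, so d-count = 7 − 3 = 4; t₂g⁴ eg⁰, CFSE = -1.6Δₒ.
(ii): Mn is in group 7, so Mn²⁺ is d⁵ (7 − 2 = 5); Tetrahedral splitting is small, so the complex is high-spin; e² t₂³, CFSE = 0.0Δₜ ≈ 0.00Δₒ.
So (i) has the larger |CFSE|.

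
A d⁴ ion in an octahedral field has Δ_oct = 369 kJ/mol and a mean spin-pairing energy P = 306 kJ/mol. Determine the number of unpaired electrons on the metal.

2

Since Δ_oct = 369 kJ/mol > P = 306 kJ/mol, the complex adopts the low-spin configuration.
That gives t₂g⁴ eg⁰.
Unpaired electrons: 2.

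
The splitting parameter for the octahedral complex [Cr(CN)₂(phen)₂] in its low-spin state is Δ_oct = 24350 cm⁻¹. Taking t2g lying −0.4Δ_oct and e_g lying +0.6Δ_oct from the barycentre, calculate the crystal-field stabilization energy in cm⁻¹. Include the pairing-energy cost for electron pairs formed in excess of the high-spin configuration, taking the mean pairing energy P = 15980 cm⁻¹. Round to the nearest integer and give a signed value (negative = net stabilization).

Ligand charges: 2×(-1) from CN⁻ and 2×(+0) from phen sum to -2; with overall charge +0, Cr is +2.
Group 6 minus oxidation state +2 gives a d⁴ configuration for Cr²⁺.
Configuration: t2g^4 e_g^0.
Orbital CFSE = 4(-0.4) + 0(0.6) = -1.6Δ_oct = -1.6 × 24350 = -38960 cm⁻¹.
Pairing penalty: 1 pair vs 0 in the high-spin reference → 1 extra × P = 15980 cm⁻¹.
Overall CFSE = -38960 + 15980 = -22980 cm⁻¹.

-22980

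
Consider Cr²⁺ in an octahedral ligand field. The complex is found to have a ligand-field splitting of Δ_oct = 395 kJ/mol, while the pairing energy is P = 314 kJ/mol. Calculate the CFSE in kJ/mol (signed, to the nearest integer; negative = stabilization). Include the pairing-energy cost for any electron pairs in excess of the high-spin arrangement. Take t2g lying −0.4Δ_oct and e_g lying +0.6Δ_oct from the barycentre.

Cr sits in group 6; removing 2 electrons leaves Cr²⁺ with 6 − 2 = 4 d electrons.
With Δ_oct > P the complex is low-spin.
Filling d⁴ accordingly: t2g^4 e_g^0.
Orbital CFSE = -1.6Δ_oct = -1.6 × 395 = -632 kJ/mol.
Excess pairs vs high-spin: 1 − 0 = 1; pairing cost = +314 kJ/mol.
Net CFSE = -632 + 314 = -318 kJ/mol.

-318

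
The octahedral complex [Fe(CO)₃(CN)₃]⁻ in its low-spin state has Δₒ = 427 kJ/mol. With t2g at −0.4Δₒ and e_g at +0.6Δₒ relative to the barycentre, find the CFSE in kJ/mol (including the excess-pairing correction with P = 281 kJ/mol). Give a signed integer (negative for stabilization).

-463

Ligand charges: 3×(+0) from CO and 3×(-1) from CN⁻ sum to -3; with overall charge -1, Fe is +2.
Fe is in group 8, so Fe²⁺ is d⁶ (8 − 2 = 6).
Electron filling gives t2g^6 e_g^0.
Orbital CFSE = 6(-0.4) + 0(0.6) = -2.4Δₒ = -2.4 × 427 = -1025 kJ/mol.
High-spin d⁶ would be t2g^4 e_g^2 with 1 pair; low-spin has 3, so 2 excess pairs cost +2P = +562 kJ/mol.
Combining: -1025 + 562 = -463 kJ/mol.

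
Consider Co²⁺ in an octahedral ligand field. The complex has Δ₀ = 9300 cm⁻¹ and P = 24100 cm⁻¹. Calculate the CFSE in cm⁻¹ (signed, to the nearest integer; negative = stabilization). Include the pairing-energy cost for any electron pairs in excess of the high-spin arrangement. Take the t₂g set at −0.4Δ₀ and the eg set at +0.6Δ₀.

Co is in group 9, so Co²⁺ is d⁷ (9 − 2 = 7).
Since Δ₀ = 9300 cm⁻¹ < P = 24100 cm⁻¹, the complex adopts the high-spin configuration.
Configuration: t₂g⁵ eg².
Orbital CFSE = -0.8Δ₀ = -0.8 × 9300 = -7440 cm⁻¹.
High-spin has no excess pairs, so no pairing correction applies.

-7440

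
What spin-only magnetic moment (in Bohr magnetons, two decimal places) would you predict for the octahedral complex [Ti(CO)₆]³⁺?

CO is neutral, so the +3 overall charge sits on Ti: oxidation state +3.
Ti is in group 4, so Ti³⁺ is d¹ (4 − 3 = 1).
Configuration: t₂g¹ eg⁰ → 1 unpaired electron.
μ(spin-only) = √[1(1+2)] = √3 ≈ 1.73 Bohr magnetons.

1.73 Bohr magnetons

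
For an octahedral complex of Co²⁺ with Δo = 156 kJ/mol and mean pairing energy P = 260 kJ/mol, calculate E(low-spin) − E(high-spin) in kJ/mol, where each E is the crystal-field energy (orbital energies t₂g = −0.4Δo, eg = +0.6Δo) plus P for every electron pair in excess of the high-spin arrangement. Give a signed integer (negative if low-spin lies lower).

Group 9 minus oxidation state +2 gives a d⁷ configuration for Co²⁺.
In the high-spin limit (t₂g⁵ eg²) the orbital term is -0.8Δo = -125 kJ/mol, with no excess pairing.
For low-spin the configuration is t₂g⁶ eg¹: orbital energy -1.8 × 156 = -281 kJ/mol, and 1 additional pair relative to high-spin adds 260 kJ/mol, giving -21 kJ/mol.
The difference is -21 − (-125) = 104 kJ/mol, so high-spin lies lower.

104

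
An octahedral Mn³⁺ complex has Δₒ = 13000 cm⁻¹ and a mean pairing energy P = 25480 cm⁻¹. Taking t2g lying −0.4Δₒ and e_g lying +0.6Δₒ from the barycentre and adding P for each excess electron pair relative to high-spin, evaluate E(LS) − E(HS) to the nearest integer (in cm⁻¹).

Group 7 minus oxidation state +3 gives a d⁴ configuration for Mn³⁺.
In the high-spin limit (t2g^3 e_g^1) the orbital term is -0.6Δₒ = -7800 cm⁻¹, with no excess pairing.
Low-spin: t2g^4 e_g^0, orbital CFSE = -1.6Δₒ = -20800 cm⁻¹; plus 1 excess pair × P = +25480 cm⁻¹; total 4680 cm⁻¹.
Thus E(LS) − E(HS) = 12480 cm⁻¹.

12480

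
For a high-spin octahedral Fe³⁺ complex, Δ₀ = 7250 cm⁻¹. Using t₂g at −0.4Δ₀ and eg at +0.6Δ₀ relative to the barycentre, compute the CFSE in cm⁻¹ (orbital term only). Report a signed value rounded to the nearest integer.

0

Fe is in group 8, so Fe³⁺ is d⁵ (8 − 3 = 5).
Configuration: t₂g³ eg².
The orbital stabilization is 0.0Δ₀ = 0.0 × 7250 = 0 cm⁻¹.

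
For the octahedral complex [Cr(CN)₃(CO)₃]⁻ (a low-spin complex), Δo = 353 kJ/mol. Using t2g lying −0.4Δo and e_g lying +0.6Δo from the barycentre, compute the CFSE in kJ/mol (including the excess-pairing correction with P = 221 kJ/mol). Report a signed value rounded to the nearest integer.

-344

Ligand charges: 3×(-1) from CN⁻ and 3×(+0) from CO sum to -3; with overall charge -1, Cr is +2.
Cr is in group 6, so Cr²⁺ is d⁴ (6 − 2 = 4).
Configuration: t2g^4 e_g^0.
Orbital CFSE = 4(-0.4) + 0(0.6) = -1.6Δo = -1.6 × 353 = -565 kJ/mol.
Pairing penalty: 1 pair vs 0 in the high-spin reference → 1 extra × P = 221 kJ/mol.
Combining: -565 + 221 = -344 kJ/mol.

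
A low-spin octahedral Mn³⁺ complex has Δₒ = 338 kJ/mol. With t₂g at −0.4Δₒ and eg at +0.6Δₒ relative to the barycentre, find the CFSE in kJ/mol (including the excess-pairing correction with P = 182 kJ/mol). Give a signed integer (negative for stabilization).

-359

Mn³⁺: group 7, so d-count = 7 − 3 = 4.
The d⁴ electrons fill as t₂g⁴ eg⁰.
Orbital CFSE = 4(-0.4) + 0(0.6) = -1.6Δₒ = -1.6 × 338 = -541 kJ/mol.
Pairing penalty: 1 pair vs 0 in the high-spin reference → 1 extra × P = 182 kJ/mol.
Overall CFSE = -541 + 182 = -359 kJ/mol.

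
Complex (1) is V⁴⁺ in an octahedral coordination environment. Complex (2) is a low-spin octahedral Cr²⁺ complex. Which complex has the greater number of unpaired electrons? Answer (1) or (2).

(1): V⁴⁺: group 5, so d-count = 5 − 4 = 1; For octahedral d¹ the high- and low-spin configurations coincide; t₂g¹ eg⁰ → 1 unpaired.
(2): Cr sits in group 6; removing 2 electrons leaves Cr²⁺ with 6 − 2 = 4 d electrons; t₂g⁴ eg⁰ → 2 unpaired.
So (2) has more unpaired electrons.

(2)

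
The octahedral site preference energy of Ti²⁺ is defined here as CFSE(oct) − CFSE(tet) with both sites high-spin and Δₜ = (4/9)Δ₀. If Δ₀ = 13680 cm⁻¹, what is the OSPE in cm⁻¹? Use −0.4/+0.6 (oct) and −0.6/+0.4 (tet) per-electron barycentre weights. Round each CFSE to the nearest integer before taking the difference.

-3648

Ti sits in group 4; removing 2 electrons leaves Ti²⁺ with 4 − 2 = 2 d electrons.
Octahedral (high-spin): t2g^2 e_g^0, CFSE = 2(−0.4) + 0(+0.6) = -0.8Δ₀ = -0.8 × 13680 = -10944 cm⁻¹.
Tetrahedral: e^2 t2^0, CFSE = 2(−0.6) + 0(+0.4) = -1.2Δₜ = -1.2 × (4/9) × 13680 = -7296 cm⁻¹.
OSPE = CFSE(oct) − CFSE(tet) = -10944 − (-7296) = -3648 cm⁻¹.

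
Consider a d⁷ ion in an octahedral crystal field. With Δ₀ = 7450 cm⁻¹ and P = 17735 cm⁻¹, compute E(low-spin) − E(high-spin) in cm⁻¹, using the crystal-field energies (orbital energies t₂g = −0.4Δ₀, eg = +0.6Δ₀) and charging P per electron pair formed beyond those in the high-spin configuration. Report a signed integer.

In the high-spin limit (t₂g⁵ eg²) the orbital term is -0.8Δ₀ = -5960 cm⁻¹, with no excess pairing.
For low-spin the configuration is t₂g⁶ eg¹: orbital energy -1.8 × 7450 = -13410 cm⁻¹, and 1 additional pair relative to high-spin adds 17735 cm⁻¹, giving 4325 cm⁻¹.
Thus E(LS) − E(HS) = 10285 cm⁻¹.

10285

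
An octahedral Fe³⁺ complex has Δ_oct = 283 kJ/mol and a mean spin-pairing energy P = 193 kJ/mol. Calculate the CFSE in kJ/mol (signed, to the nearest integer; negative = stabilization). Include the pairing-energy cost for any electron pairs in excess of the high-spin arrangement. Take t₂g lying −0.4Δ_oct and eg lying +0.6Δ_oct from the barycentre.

Group 8 minus oxidation state +3 gives a d⁵ configuration for Fe³⁺.
Δ_oct > P, so pairing is preferred: the ground state is low-spin.
Filling d⁵ accordingly: t₂g⁵ eg⁰.
Orbital CFSE = -2.0Δ_oct = -2.0 × 283 = -566 kJ/mol.
Excess pairs vs high-spin: 2 − 0 = 2; pairing cost = +386 kJ/mol.
Net CFSE = -566 + 386 = -180 kJ/mol.

-180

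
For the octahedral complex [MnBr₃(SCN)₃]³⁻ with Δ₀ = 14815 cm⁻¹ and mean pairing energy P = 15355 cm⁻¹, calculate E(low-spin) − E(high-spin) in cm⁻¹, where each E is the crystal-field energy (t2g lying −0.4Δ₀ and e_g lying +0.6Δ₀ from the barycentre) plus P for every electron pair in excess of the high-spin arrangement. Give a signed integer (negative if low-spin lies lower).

Ligand charges: 3×(-1) from Br⁻ and 3×(-1) from SCN⁻ sum to -6; with overall charge -3, Mn is +3.
Mn is in group 7, so Mn³⁺ is d⁴ (7 − 3 = 4).
High-spin d⁴ fills as t2g^3 e_g^1 with CFSE 3(−0.4) + 1(+0.6) = -0.6Δ₀ = -8889 cm⁻¹.
Low-spin: t2g^4 e_g^0, orbital CFSE = -1.6Δ₀ = -23704 cm⁻¹; plus 1 excess pair × P = +15355 cm⁻¹; total -8349 cm⁻¹.
The difference is -8349 − (-8889) = 540 cm⁻¹, so high-spin lies lower.

540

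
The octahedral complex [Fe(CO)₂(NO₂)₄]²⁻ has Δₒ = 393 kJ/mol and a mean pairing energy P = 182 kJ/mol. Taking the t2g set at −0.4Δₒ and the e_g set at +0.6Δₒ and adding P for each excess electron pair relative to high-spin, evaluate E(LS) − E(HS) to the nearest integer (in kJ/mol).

Ligand charges: 2×(+0) from CO and 4×(-1) from NO₂⁻ sum to -4; with overall charge -2, Fe is +2.
Fe is in group 8, so Fe²⁺ is d⁶ (8 − 2 = 6).
High-spin d⁶ fills as t2g^4 e_g^2 with CFSE 4(−0.4) + 2(+0.6) = -0.4Δₒ = -157 kJ/mol.
Low-spin: t2g^6 e_g^0, orbital CFSE = -2.4Δₒ = -943 kJ/mol; plus 2 excess pairs × P = +364 kJ/mol; total -579 kJ/mol.
E(LS) − E(HS) = -579 − (-157) = -422 kJ/mol.

-422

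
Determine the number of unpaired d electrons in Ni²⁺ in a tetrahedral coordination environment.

Ni²⁺: group 10, so d-count = 10 − 2 = 8.
With tetrahedral geometry the complex is necessarily high-spin.
Configuration: e⁴ t₂⁴, giving 2 unpaired electrons.

2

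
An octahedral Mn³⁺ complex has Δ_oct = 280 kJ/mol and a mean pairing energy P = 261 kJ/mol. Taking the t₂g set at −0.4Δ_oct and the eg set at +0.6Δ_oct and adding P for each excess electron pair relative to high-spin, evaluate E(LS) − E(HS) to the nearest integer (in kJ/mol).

-19

Mn sits in group 7; removing 3 electrons leaves Mn³⁺ with 7 − 3 = 4 d electrons.
In the high-spin limit (t₂g³ eg¹) the orbital term is -0.6Δ_oct = -168 kJ/mol, with no excess pairing.
Low-spin t₂g⁴ eg⁰ gives -1.6Δ_oct = -448 kJ/mol, but forming 1 extra pair costs 1P = 261 kJ/mol, so E(LS) = -448 + 261 = -187 kJ/mol.
E(LS) − E(HS) = -187 − (-168) = -19 kJ/mol.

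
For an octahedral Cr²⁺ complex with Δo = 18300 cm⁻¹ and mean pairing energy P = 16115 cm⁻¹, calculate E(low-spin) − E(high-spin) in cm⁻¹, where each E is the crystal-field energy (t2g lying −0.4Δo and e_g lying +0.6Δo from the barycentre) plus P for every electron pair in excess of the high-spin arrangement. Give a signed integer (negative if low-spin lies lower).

-2185

Cr sits in group 6; removing 2 electrons leaves Cr²⁺ with 6 − 2 = 4 d electrons.
High-spin: t2g^3 e_g^1, CFSE = -0.6Δo = -10980 cm⁻¹.
Low-spin t2g^4 e_g^0 gives -1.6Δo = -29280 cm⁻¹, but forming 1 extra pair costs 1P = 16115 cm⁻¹, so E(LS) = -29280 + 16115 = -13165 cm⁻¹.
Thus E(LS) − E(HS) = -2185 cm⁻¹.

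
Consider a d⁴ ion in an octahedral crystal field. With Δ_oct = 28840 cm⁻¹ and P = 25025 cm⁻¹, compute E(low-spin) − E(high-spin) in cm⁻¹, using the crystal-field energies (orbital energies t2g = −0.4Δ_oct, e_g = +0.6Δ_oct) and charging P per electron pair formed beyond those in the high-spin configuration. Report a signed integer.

High-spin d⁴ fills as t2g^3 e_g^1 with CFSE 3(−0.4) + 1(+0.6) = -0.6Δ_oct = -17304 cm⁻¹.
Low-spin t2g^4 e_g^0 gives -1.6Δ_oct = -46144 cm⁻¹, but forming 1 extra pair costs 1P = 25025 cm⁻¹, so E(LS) = -46144 + 25025 = -21119 cm⁻¹.
Thus E(LS) − E(HS) = -3815 cm⁻¹.

-3815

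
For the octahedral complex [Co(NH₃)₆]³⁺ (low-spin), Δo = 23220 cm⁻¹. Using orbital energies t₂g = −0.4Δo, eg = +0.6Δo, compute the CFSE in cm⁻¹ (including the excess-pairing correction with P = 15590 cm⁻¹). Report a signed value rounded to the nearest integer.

-24548

NH₃ is neutral, so the +3 overall charge sits on Co: oxidation state +3.
Group 9 minus oxidation state +3 gives a d⁶ configuration for Co³⁺.
Configuration: t₂g⁶ eg⁰.
Orbital CFSE = 6(-0.4) + 0(0.6) = -2.4Δo = -2.4 × 23220 = -55728 cm⁻¹.
Relative to high-spin t₂g⁴ eg² (1 paired), the low-spin configuration has 2 additional pairs, contributing +2 × 15590 = +31180 cm⁻¹.
Overall CFSE = -55728 + 31180 = -24548 cm⁻¹.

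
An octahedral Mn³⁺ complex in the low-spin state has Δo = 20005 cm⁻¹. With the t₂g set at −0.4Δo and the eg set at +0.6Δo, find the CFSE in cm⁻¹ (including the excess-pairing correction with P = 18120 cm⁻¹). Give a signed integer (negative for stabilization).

Mn is in group 7, so Mn³⁺ is d⁴ (7 − 3 = 4).
Configuration: t₂g⁴ eg⁰.
CFSE(orbital) = 4×(-0.4Δo) + 0×(0.6Δo) = -1.6Δo; with Δo = 20005 cm⁻¹ that is -32008 cm⁻¹.
Pairing penalty: 1 pair vs 0 in the high-spin reference → 1 extra × P = 18120 cm⁻¹.
Combining: -32008 + 18120 = -13888 cm⁻¹.

-13888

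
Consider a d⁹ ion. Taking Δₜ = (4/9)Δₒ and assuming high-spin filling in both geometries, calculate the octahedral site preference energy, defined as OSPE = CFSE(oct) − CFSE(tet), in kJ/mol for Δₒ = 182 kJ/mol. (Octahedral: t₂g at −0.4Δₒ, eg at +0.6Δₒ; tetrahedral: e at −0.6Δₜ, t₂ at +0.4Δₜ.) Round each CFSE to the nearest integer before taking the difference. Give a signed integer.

Octahedral (high-spin): t₂g⁶ eg³, CFSE = 6(−0.4) + 3(+0.6) = -0.6Δₒ = -0.6 × 182 = -109 kJ/mol.
Tetrahedral e⁴ t₂⁵ gives -0.4Δₜ = -0.4 × (4/9) × 182 = -32 kJ/mol.
OSPE = -109 − (-32) = -77 kJ/mol.

-77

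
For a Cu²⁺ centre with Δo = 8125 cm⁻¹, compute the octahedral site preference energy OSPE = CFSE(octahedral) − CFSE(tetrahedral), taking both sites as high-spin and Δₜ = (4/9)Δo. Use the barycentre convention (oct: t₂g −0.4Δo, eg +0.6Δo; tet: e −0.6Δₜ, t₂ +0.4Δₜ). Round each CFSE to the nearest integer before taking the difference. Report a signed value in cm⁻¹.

-3431

Cu sits in group 11; removing 2 electrons leaves Cu²⁺ with 11 − 2 = 9 d electrons.
In an octahedral site d⁹ (HS) is t₂g⁶ eg³, giving CFSE(oct) = -0.6Δo = -4875 cm⁻¹.
Tetrahedral e⁴ t₂⁵ gives -0.4Δₜ = -0.4 × (4/9) × 8125 = -1444 cm⁻¹.
Subtracting, OSPE = -4875 − (-1444) = -3431 cm⁻¹.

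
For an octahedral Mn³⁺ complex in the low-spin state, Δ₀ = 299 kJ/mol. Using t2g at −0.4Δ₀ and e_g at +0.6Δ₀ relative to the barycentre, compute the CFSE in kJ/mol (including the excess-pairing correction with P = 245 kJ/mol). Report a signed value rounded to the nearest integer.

Mn is in group 7, so Mn³⁺ is d⁴ (7 − 3 = 4).
Configuration: t2g^4 e_g^0.
The orbital stabilization is -1.6Δ₀ = -1.6 × 299 = -478 kJ/mol.
High-spin d⁴ would be t2g^3 e_g^1 with 0 pairs; low-spin has 1, so 1 excess pair costs +1P = +245 kJ/mol.
Overall CFSE = -478 + 245 = -233 kJ/mol.

-233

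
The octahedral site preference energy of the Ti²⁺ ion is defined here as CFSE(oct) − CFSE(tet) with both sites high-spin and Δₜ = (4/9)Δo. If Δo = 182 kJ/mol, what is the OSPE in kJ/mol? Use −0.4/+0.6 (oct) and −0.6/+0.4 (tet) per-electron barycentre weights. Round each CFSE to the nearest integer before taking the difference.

-49

Ti²⁺: group 4, so d-count = 4 − 2 = 2.
Octahedral high-spin t2g^2 e_g^0: CFSE = -0.8 × 182 = -146 kJ/mol.
In a tetrahedral site the filling is e^2 t2^0: CFSE(tet) = -1.2Δₜ = -1.2 × (4/9)(182) = -97 kJ/mol.
OSPE = -146 − (-97) = -49 kJ/mol.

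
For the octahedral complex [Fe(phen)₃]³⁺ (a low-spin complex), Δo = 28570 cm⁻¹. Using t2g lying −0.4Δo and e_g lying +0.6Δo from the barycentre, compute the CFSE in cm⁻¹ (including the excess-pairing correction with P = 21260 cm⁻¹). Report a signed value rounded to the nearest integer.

-14620

phen is neutral, so the +3 overall charge sits on Fe: oxidation state +3.
Fe is in group 8, so Fe³⁺ is d⁵ (8 − 3 = 5).
The d⁵ electrons fill as t2g^5 e_g^0.
The orbital stabilization is -2.0Δo = -2.0 × 28570 = -57140 cm⁻¹.
Relative to high-spin t2g^3 e_g^2 (0 paired), the low-spin configuration has 2 additional pairs, contributing +2 × 21260 = +42520 cm⁻¹.
Net CFSE = -57140 + 42520 = -14620 cm⁻¹.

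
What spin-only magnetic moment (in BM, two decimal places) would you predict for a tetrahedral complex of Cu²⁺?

1.73 BM

Cu is in group 11, so Cu²⁺ is d⁹ (11 − 2 = 9).
Tetrahedral splitting is small, so the complex is high-spin.
Configuration: e⁴ t₂⁵ → 1 unpaired electron.
μ(spin-only) = √[1(1+2)] = √3 ≈ 1.73 BM.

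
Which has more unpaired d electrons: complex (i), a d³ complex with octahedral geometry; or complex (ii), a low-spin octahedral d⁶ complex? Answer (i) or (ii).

(i): For octahedral d³ the high- and low-spin configurations coincide; t2g^3 e_g^0 → 3 unpaired.
(ii): t₂g⁶ eg⁰ → 0 unpaired.
So (i) has more unpaired electrons.

(i)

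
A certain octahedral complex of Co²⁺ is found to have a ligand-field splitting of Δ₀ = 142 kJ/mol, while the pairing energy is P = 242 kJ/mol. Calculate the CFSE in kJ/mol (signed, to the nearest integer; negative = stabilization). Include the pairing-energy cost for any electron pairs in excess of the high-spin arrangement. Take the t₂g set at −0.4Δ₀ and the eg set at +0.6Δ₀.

-114

Co sits in group 9; removing 2 electrons leaves Co²⁺ with 9 − 2 = 7 d electrons.
With Δ₀ < P the complex is high-spin.
That gives t₂g⁵ eg².
Orbital CFSE = -0.8Δ₀ = -0.8 × 142 = -114 kJ/mol.
High-spin has no excess pairs, so no pairing correction applies.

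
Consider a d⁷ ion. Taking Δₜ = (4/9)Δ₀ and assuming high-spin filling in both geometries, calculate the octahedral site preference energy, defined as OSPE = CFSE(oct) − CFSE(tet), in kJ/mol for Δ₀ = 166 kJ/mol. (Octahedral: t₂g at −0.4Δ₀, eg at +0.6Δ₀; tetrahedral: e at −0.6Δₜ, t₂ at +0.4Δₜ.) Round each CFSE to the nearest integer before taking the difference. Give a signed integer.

Octahedral (high-spin): t₂g⁵ eg², CFSE = 5(−0.4) + 2(+0.6) = -0.8Δ₀ = -0.8 × 166 = -133 kJ/mol.
Tetrahedral e⁴ t₂³ gives -1.2Δₜ = -1.2 × (4/9) × 166 = -89 kJ/mol.
OSPE = -133 − (-89) = -44 kJ/mol.

-44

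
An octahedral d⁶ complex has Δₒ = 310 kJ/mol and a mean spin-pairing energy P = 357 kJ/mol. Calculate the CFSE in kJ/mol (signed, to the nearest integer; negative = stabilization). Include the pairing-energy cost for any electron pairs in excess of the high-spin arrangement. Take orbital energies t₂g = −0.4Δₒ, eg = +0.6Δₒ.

Since Δₒ = 310 kJ/mol < P = 357 kJ/mol, the complex adopts the high-spin configuration.
Configuration: t₂g⁴ eg².
Orbital CFSE = -0.4Δₒ = -0.4 × 310 = -124 kJ/mol.
High-spin has no excess pairs, so no pairing correction applies.

-124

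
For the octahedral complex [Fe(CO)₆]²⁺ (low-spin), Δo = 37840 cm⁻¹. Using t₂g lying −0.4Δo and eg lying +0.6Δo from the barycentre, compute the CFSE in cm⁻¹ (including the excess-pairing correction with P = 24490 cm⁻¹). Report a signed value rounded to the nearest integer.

-41836

CO is neutral, so the +2 overall charge sits on Fe: oxidation state +2.
Fe²⁺: group 8, so d-count = 8 − 2 = 6.
Configuration: t₂g⁶ eg⁰.
Orbital CFSE = 6(-0.4) + 0(0.6) = -2.4Δo = -2.4 × 37840 = -90816 cm⁻¹.
High-spin d⁶ would be t₂g⁴ eg² with 1 pair; low-spin has 3, so 2 excess pairs cost +2P = +48980 cm⁻¹.
Net CFSE = -90816 + 48980 = -41836 cm⁻¹.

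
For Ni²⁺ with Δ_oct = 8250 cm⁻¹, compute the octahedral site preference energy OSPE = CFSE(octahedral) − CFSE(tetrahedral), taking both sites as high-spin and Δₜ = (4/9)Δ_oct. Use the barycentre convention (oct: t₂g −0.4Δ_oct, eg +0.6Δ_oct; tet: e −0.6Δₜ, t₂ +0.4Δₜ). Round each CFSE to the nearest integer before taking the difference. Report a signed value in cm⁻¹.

Ni²⁺: group 10, so d-count = 10 − 2 = 8.
In an octahedral site d⁸ (HS) is t2g^6 e_g^2, giving CFSE(oct) = -1.2Δ_oct = -9900 cm⁻¹.
In a tetrahedral site the filling is e^4 t2^4: CFSE(tet) = -0.8Δₜ = -0.8 × (4/9)(8250) = -2933 cm⁻¹.
Subtracting, OSPE = -9900 − (-2933) = -6967 cm⁻¹.

-6967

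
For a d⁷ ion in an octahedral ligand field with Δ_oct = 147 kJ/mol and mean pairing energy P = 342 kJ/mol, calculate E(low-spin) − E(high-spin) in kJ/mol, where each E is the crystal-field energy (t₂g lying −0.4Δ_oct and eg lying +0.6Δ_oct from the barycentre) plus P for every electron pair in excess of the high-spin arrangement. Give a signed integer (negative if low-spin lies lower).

In the high-spin limit (t₂g⁵ eg²) the orbital term is -0.8Δ_oct = -118 kJ/mol, with no excess pairing.
Low-spin: t₂g⁶ eg¹, orbital CFSE = -1.8Δ_oct = -265 kJ/mol; plus 1 excess pair × P = +342 kJ/mol; total 77 kJ/mol.
E(LS) − E(HS) = 77 − (-118) = 195 kJ/mol.

195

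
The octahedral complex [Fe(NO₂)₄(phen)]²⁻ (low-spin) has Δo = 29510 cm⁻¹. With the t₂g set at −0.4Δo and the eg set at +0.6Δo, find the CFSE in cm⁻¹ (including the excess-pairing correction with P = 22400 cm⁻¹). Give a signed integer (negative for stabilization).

Ligand charges: 4×(-1) from NO₂⁻ and 1×(+0) from phen sum to -4; with overall charge -2, Fe is +2.
Fe sits in group 8; removing 2 electrons leaves Fe²⁺ with 8 − 2 = 6 d electrons.
Electron filling gives t₂g⁶ eg⁰.
The orbital stabilization is -2.4Δo = -2.4 × 29510 = -70824 cm⁻¹.
Pairing penalty: 3 pairs vs 1 in the high-spin reference → 2 extra × P = 44800 cm⁻¹.
Overall CFSE = -70824 + 44800 = -26024 cm⁻¹.

-26024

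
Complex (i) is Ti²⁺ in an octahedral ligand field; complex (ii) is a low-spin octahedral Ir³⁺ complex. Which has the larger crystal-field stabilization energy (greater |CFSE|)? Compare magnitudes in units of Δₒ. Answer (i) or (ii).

(i): Ti is in group 4, so Ti²⁺ is d² (4 − 2 = 2); For octahedral d² the high- and low-spin configurations coincide; t2g^2 e_g^0, CFSE = -0.8Δₒ.
(ii): Ir is in group 9, so Ir³⁺ is d⁶ (9 − 3 = 6); t2g^6 e_g^0, CFSE = -2.4Δₒ.
So (ii) has the larger |CFSE|.

(ii)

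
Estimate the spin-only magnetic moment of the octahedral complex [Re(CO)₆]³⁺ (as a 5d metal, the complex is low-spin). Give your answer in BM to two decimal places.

2.83 BM

CO is neutral, so the +3 overall charge sits on Re: oxidation state +3.
Re sits in group 7; removing 3 electrons leaves Re³⁺ with 7 − 3 = 4 d electrons.
Configuration: t₂g⁴ eg⁰ → 2 unpaired electrons.
μ(spin-only) = √[2(2+2)] = √8 ≈ 2.83 BM.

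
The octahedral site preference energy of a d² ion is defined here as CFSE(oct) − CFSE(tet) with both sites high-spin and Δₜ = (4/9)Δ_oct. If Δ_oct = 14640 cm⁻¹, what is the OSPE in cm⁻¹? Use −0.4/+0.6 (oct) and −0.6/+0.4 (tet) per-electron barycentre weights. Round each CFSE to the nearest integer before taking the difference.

-3904

Octahedral (high-spin): t2g^2 e_g^0, CFSE = 2(−0.4) + 0(+0.6) = -0.8Δ_oct = -0.8 × 14640 = -11712 cm⁻¹.
Tetrahedral: e^2 t2^0, CFSE = 2(−0.6) + 0(+0.4) = -1.2Δₜ = -1.2 × (4/9) × 14640 = -7808 cm⁻¹.
Subtracting, OSPE = -11712 − (-7808) = -3904 cm⁻¹.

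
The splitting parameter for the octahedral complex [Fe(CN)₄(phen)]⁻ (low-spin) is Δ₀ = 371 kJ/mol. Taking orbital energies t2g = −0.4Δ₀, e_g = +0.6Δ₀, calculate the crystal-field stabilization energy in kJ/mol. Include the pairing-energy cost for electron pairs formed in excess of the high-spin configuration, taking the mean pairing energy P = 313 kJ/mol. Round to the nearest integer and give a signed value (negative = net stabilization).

Ligand charges: 4×(-1) from CN⁻ and 1×(+0) from phen sum to -4; with overall charge -1, Fe is +3.
Fe³⁺: group 8, so d-count = 8 − 3 = 5.
Configuration: t2g^5 e_g^0.
Orbital CFSE = 5(-0.4) + 0(0.6) = -2.0Δ₀ = -2.0 × 371 = -742 kJ/mol.
Pairing penalty: 2 pairs vs 0 in the high-spin reference → 2 extra × P = 626 kJ/mol.
Overall CFSE = -742 + 626 = -116 kJ/mol.

-116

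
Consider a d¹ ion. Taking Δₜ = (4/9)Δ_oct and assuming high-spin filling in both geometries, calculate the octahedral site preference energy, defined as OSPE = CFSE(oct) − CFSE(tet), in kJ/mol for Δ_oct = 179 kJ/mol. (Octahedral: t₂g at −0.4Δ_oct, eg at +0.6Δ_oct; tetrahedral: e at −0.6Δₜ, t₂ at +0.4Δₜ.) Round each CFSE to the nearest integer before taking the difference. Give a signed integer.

Octahedral high-spin t2g^1 e_g^0: CFSE = -0.4 × 179 = -72 kJ/mol.
Tetrahedral e^1 t2^0 gives -0.6Δₜ = -0.6 × (4/9) × 179 = -48 kJ/mol.
Subtracting, OSPE = -72 − (-48) = -24 kJ/mol.

-24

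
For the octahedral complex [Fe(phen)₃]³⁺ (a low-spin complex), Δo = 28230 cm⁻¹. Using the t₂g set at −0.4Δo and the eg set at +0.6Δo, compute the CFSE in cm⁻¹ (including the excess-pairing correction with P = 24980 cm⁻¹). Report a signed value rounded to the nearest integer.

-6500

phen is neutral, so the +3 overall charge sits on Fe: oxidation state +3.
Fe³⁺: group 8, so d-count = 8 − 3 = 5.
Electron filling gives t₂g⁵ eg⁰.
Orbital CFSE = 5(-0.4) + 0(0.6) = -2.0Δo = -2.0 × 28230 = -56460 cm⁻¹.
High-spin d⁵ would be t₂g³ eg² with 0 pairs; low-spin has 2, so 2 excess pairs cost +2P = +49960 cm⁻¹.
Combining: -56460 + 49960 = -6500 cm⁻¹.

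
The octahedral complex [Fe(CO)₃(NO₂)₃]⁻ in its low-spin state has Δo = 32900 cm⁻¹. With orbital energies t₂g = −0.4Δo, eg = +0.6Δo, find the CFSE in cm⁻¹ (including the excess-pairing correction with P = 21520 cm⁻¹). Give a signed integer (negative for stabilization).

Ligand charges: 3×(+0) from CO and 3×(-1) from NO₂⁻ sum to -3; with overall charge -1, Fe is +2.
Group 8 minus oxidation state +2 gives a d⁶ configuration for Fe²⁺.
The d⁶ electrons fill as t₂g⁶ eg⁰.
The orbital stabilization is -2.4Δo = -2.4 × 32900 = -78960 cm⁻¹.
Relative to high-spin t₂g⁴ eg² (1 paired), the low-spin configuration has 2 additional pairs, contributing +2 × 21520 = +43040 cm⁻¹.
Net CFSE = -78960 + 43040 = -35920 cm⁻¹.

-35920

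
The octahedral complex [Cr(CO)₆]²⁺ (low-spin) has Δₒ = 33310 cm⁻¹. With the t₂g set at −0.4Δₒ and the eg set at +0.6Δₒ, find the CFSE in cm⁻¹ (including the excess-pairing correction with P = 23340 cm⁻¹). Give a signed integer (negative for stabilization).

-29956

CO is neutral, so the +2 overall charge sits on Cr: oxidation state +2.
Cr²⁺: group 6, so d-count = 6 − 2 = 4.
Electron filling gives t₂g⁴ eg⁰.
CFSE(orbital) = 4×(-0.4Δₒ) + 0×(0.6Δₒ) = -1.6Δₒ; with Δₒ = 33310 cm⁻¹ that is -53296 cm⁻¹.
Pairing penalty: 1 pair vs 0 in the high-spin reference → 1 extra × P = 23340 cm⁻¹.
Combining: -53296 + 23340 = -29956 cm⁻¹.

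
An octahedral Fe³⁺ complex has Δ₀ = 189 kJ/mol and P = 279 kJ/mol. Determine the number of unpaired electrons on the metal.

Fe sits in group 8; removing 3 electrons leaves Fe³⁺ with 8 − 3 = 5 d electrons.
Here Δ₀ < P (189 < 279), so the high-spin state is favoured.
Configuration: t₂g³ eg².
Unpaired electrons: 5.

5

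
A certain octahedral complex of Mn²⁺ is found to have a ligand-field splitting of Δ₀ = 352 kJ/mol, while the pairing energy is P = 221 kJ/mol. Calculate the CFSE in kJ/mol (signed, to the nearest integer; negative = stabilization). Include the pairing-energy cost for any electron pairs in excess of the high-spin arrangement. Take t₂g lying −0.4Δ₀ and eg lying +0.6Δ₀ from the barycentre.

Mn²⁺: group 7, so d-count = 7 − 2 = 5.
Since Δ₀ = 352 kJ/mol > P = 221 kJ/mol, the complex adopts the low-spin configuration.
Configuration: t₂g⁵ eg⁰.
Orbital CFSE = -2.0Δ₀ = -2.0 × 352 = -704 kJ/mol.
Excess pairs vs high-spin: 2 − 0 = 2; pairing cost = +442 kJ/mol.
Net CFSE = -704 + 442 = -262 kJ/mol.

-262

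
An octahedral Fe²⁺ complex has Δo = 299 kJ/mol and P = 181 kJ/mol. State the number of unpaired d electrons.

0

Fe²⁺: group 8, so d-count = 8 − 2 = 6.
With Δo > P the complex is low-spin.
Filling d⁶ accordingly: t₂g⁶ eg⁰.
Unpaired electrons: 0.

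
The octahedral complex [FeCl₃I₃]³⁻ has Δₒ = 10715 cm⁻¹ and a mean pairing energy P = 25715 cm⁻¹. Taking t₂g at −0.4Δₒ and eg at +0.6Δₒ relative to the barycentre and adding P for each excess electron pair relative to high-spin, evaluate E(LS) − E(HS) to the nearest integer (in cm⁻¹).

30000

Ligand charges: 3×(-1) from Cl⁻ and 3×(-1) from I⁻ sum to -6; with overall charge -3, Fe is +3.
Fe sits in group 8; removing 3 electrons leaves Fe³⁺ with 8 − 3 = 5 d electrons.
High-spin: t₂g³ eg², CFSE = 0.0Δₒ = 0 cm⁻¹.
For low-spin the configuration is t₂g⁵ eg⁰: orbital energy -2.0 × 10715 = -21430 cm⁻¹, and 2 additional pairs relative to high-spin add 51430 cm⁻¹, giving 30000 cm⁻¹.
The difference is 30000 − (0) = 30000 cm⁻¹, so high-spin lies lower.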